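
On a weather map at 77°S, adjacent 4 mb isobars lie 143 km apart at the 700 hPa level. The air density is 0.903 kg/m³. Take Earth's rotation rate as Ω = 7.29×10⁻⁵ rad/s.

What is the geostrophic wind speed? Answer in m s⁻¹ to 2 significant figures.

22 m s⁻¹

Coriolis parameter at 77°S:
f = 2Ω sin φ = 2 × 7.29×10⁻⁵ × sin 77° = 1.42×10⁻⁴ s⁻¹
Pressure gradient: |∂P/∂n| = 400 Pa / 143000 m = 2.80×10⁻³ Pa/m
Geostrophic balance (pressure-gradient force = Coriolis force):
V_g = (1/(fρ)) |∂P/∂n| = 2.80×10⁻³ / (1.42×10⁻⁴ × 0.903) = 21.8 m/s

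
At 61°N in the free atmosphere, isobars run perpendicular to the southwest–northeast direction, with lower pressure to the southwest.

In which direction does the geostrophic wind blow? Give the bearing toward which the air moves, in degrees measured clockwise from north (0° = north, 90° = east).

The pressure-gradient force points toward the southwest (bearing 225°).
Geostrophic balance: in the Northern Hemisphere the Coriolis force deflects motion to the right, so the geostrophic wind blows 90° to the right of the pressure-gradient force (low pressure on the left).
Rotating 225° by 90° clockwise gives 315° — the wind blows toward the northwest.

315°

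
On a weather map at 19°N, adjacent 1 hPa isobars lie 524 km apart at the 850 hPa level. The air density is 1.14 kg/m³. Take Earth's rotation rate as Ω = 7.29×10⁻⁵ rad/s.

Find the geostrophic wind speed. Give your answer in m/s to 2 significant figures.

3.5 m/s

Coriolis parameter at 19°N:
f = 2Ω sin φ = 2 × 7.29×10⁻⁵ × sin 19° = 4.75×10⁻⁵ s⁻¹
Pressure gradient: |∂P/∂n| = 100 Pa / 524000 m = 1.91×10⁻⁴ Pa/m
Geostrophic balance (pressure-gradient force = Coriolis force):
V_g = (1/(fρ)) |∂P/∂n| = 1.91×10⁻⁴ / (4.75×10⁻⁵ × 1.14) = 3.53 m/s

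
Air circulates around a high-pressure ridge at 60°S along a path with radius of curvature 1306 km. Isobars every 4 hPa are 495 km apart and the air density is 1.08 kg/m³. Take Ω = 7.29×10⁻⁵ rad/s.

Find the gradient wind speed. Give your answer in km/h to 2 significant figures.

22 km/h

Coriolis parameter at 60°S:
f = 2Ω sin φ = 2 × 7.29×10⁻⁵ × sin 60° = 1.26×10⁻⁴ s⁻¹
Pressure gradient: |∂P/∂n| = 400 Pa / 495000 m = 8.08×10⁻⁴ Pa/m
Geostrophic speed: V_g = |∂P/∂n|/(fρ) = 8.08×10⁻⁴/(1.26×10⁻⁴ × 1.08) = 5.93 m/s
Around a high, pressure-gradient force acts outward with centrifugal, so Coriolis balances both:
fV = (1/ρ)|∂P/∂n| + V²/R  →  V² − fR·V + fR·V_g = 0
With fR = 1.26×10⁻⁴ × 1306×10³ m = 165 m/s:
V = [fR − √((fR)² − 4 fR V_g)]/2 = [165 − √(165² − 4×165×5.93)]/2 = 6.16 m/s
Supergeostrophic (V > V_g = 5.93 m/s), as expected around a high.
Converting: 6.16 m/s × 3.6 = 22 km/h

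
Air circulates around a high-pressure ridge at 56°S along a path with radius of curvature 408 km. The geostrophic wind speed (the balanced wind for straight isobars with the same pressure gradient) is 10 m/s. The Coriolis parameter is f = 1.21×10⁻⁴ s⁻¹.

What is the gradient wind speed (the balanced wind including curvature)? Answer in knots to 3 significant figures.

Around a high, pressure-gradient force acts outward with centrifugal, so Coriolis balances both:
fV = (1/ρ)|∂P/∂n| + V²/R  →  V² − fR·V + fR·V_g = 0
With fR = 1.21×10⁻⁴ × 408×10³ m = 49.4 m/s:
V = [fR − √((fR)² − 4 fR V_g)]/2 = [49.4 − √(49.4² − 4×49.4×10)]/2 = 13.9 m/s
Supergeostrophic (V > V_g = 10 m/s), as expected around a high.
Converting: 13.9 m/s × 1.944 = 27.1 knots

27.1 knots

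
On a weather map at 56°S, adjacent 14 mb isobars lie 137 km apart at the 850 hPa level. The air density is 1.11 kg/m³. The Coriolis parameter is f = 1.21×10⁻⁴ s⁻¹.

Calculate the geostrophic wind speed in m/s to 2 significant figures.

76 m/s

Pressure gradient: |∂P/∂n| = 1400 Pa / 137000 m = 1.02×10⁻² Pa/m
Geostrophic balance (pressure-gradient force = Coriolis force):
V_g = (1/(fρ)) |∂P/∂n| = 1.02×10⁻² / (1.21×10⁻⁴ × 1.11) = 76.1 m/s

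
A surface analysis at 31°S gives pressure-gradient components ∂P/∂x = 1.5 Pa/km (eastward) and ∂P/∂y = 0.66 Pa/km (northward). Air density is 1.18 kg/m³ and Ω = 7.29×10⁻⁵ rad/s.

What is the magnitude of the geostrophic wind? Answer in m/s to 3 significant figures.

18.5 m/s

Coriolis parameter at 31°S:
f = 2Ω sin φ = 2 × 7.29×10⁻⁵ × sin 31° = 7.51×10⁻⁵ s⁻¹
In the Southern Hemisphere f is negative: f = −7.51×10⁻⁵ s⁻¹.
Component geostrophic relations (x east, y north):
u_g = −(1/(fρ)) ∂P/∂y,  v_g = (1/(fρ)) ∂P/∂x
u_g = −(0.66×10⁻³)/(−7.51×10⁻⁵ × 1.18) = 7.45 m/s;  v_g = (1.5×10⁻³)/(−7.51×10⁻⁵ × 1.18) = −16.9 m/s
|V_g| = √(u_g² + v_g²) = 18.5 m/s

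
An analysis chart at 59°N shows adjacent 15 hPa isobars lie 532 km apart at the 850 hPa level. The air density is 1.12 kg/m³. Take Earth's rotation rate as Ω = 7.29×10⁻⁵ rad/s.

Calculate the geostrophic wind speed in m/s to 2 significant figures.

Coriolis parameter at 59°N:
f = 2Ω sin φ = 2 × 7.29×10⁻⁵ × sin 59° = 1.25×10⁻⁴ s⁻¹
Pressure gradient: |∂P/∂n| = 1500 Pa / 532000 m = 2.82×10⁻³ Pa/m
Geostrophic balance (pressure-gradient force = Coriolis force):
V_g = (1/(fρ)) |∂P/∂n| = 2.82×10⁻³ / (1.25×10⁻⁴ × 1.12) = 20.1 m/s

20 m/s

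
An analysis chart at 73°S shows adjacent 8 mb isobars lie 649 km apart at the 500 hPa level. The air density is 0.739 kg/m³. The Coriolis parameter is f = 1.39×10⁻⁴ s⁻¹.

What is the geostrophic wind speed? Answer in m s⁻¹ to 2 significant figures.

12 m s⁻¹

Pressure gradient: |∂P/∂n| = 800 Pa / 649000 m = 1.23×10⁻³ Pa/m
Geostrophic balance (pressure-gradient force = Coriolis force):
V_g = (1/(fρ)) |∂P/∂n| = 1.23×10⁻³ / (1.39×10⁻⁴ × 0.739) = 12.0 m/s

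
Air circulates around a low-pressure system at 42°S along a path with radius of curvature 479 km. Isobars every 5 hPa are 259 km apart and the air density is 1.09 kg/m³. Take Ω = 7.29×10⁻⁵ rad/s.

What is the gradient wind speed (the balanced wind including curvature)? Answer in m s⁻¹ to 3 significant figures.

14.0 m s⁻¹

Coriolis parameter at 42°S:
f = 2Ω sin φ = 2 × 7.29×10⁻⁵ × sin 42° = 9.76×10⁻⁵ s⁻¹
Pressure gradient: |∂P/∂n| = 500 Pa / 259000 m = 1.93×10⁻³ Pa/m
Geostrophic speed: V_g = |∂P/∂n|/(fρ) = 1.93×10⁻³/(9.76×10⁻⁵ × 1.09) = 18.2 m/s
Around a low, centrifugal force acts outward with Coriolis, so pressure-gradient force balances both:
(1/ρ)|∂P/∂n| = fV + V²/R  →  V² + fR·V − fR·V_g = 0
With fR = 9.76×10⁻⁵ × 479×10³ m = 46.7 m/s:
V = [−fR + √((fR)² + 4 fR V_g)]/2 = [−46.7 + √(46.7² + 4×46.7×18.2)]/2 = 14 m/s
Subgeostrophic (V < V_g = 18.2 m/s), as expected around a low.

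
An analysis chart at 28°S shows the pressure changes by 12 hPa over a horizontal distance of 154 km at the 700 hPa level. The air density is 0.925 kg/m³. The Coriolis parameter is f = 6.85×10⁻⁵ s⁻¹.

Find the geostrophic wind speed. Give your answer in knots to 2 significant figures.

Pressure gradient: |∂P/∂n| = 1200 Pa / 154000 m = 7.79×10⁻³ Pa/m
Geostrophic balance (pressure-gradient force = Coriolis force):
V_g = (1/(fρ)) |∂P/∂n| = 7.79×10⁻³ / (6.85×10⁻⁵ × 0.925) = 123 m/s
Converting: 123 m/s × 1.944 = 240 knots

240 knots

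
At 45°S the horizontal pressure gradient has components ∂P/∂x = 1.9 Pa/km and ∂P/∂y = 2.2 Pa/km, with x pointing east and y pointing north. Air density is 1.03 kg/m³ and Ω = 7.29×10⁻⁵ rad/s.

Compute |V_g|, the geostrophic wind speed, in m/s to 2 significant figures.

Coriolis parameter at 45°S:
f = 2Ω sin φ = 2 × 7.29×10⁻⁵ × sin 45° = 1.03×10⁻⁴ s⁻¹
In the Southern Hemisphere f is negative: f = −1.03×10⁻⁴ s⁻¹.
Component geostrophic relations (x east, y north):
u_g = −(1/(fρ)) ∂P/∂y,  v_g = (1/(fρ)) ∂P/∂x
u_g = −(2.2×10⁻³)/(−1.03×10⁻⁴ × 1.03) = 20.7 m/s;  v_g = (1.9×10⁻³)/(−1.03×10⁻⁴ × 1.03) = −17.9 m/s
|V_g| = √(u_g² + v_g²) = 27.4 m/s

27 m/s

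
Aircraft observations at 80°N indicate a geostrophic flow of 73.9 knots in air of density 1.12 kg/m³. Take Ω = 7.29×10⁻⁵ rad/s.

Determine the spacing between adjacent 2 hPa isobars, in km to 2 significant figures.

Coriolis parameter at 80°N:
f = 2Ω sin φ = 2 × 7.29×10⁻⁵ × sin 80° = 1.44×10⁻⁴ s⁻¹
Wind speed in SI: 73.9 knots = 38.0 m/s
Geostrophic balance rearranged: |∂P/∂n| = f ρ V_g
|∂P/∂n| = 1.44×10⁻⁴ × 1.12 × 38.0 = 6.11×10⁻³ Pa/m
Isobar spacing: Δn = ΔP/|∂P/∂n| = 200 Pa / 6.11×10⁻³ Pa/m = 32713 m ≈ 33 km

33 km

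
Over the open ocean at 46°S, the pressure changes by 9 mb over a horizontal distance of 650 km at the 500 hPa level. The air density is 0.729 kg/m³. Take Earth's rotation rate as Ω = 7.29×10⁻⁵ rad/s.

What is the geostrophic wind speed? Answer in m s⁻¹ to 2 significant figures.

18 m s⁻¹

Coriolis parameter at 46°S:
f = 2Ω sin φ = 2 × 7.29×10⁻⁵ × sin 46° = 1.05×10⁻⁴ s⁻¹
Pressure gradient: |∂P/∂n| = 900 Pa / 650000 m = 1.38×10⁻³ Pa/m
Geostrophic balance (pressure-gradient force = Coriolis force):
V_g = (1/(fρ)) |∂P/∂n| = 1.38×10⁻³ / (1.05×10⁻⁴ × 0.729) = 18.1 m/s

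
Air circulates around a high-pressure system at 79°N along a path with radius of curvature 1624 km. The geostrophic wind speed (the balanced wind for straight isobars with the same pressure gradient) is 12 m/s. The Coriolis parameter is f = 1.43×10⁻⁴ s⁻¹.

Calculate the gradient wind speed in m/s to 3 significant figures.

12.7 m/s

Around a high, pressure-gradient force acts outward with centrifugal, so Coriolis balances both:
fV = (1/ρ)|∂P/∂n| + V²/R  →  V² − fR·V + fR·V_g = 0
With fR = 1.43×10⁻⁴ × 1624×10³ m = 232 m/s:
V = [fR − √((fR)² − 4 fR V_g)]/2 = [232 − √(232² − 4×232×12)]/2 = 12.7 m/s
Supergeostrophic (V > V_g = 12 m/s), as expected around a high.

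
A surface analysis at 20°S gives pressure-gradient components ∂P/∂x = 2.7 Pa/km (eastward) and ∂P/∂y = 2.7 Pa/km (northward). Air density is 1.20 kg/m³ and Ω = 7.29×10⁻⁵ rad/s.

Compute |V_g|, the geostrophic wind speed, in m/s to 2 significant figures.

64 m/s

Coriolis parameter at 20°S:
f = 2Ω sin φ = 2 × 7.29×10⁻⁵ × sin 20° = 4.99×10⁻⁵ s⁻¹
In the Southern Hemisphere f is negative: f = −4.99×10⁻⁵ s⁻¹.
Component geostrophic relations (x east, y north):
u_g = −(1/(fρ)) ∂P/∂y,  v_g = (1/(fρ)) ∂P/∂x
u_g = −(2.7×10⁻³)/(−4.99×10⁻⁵ × 1.20) = 45.1 m/s;  v_g = (2.7×10⁻³)/(−4.99×10⁻⁵ × 1.20) = −45.1 m/s
|V_g| = √(u_g² + v_g²) = 63.8 m/s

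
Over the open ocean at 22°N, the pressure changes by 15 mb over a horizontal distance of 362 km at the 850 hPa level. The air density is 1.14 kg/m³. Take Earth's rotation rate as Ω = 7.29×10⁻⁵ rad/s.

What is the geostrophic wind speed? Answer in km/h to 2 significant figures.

240 km/h

Coriolis parameter at 22°N:
f = 2Ω sin φ = 2 × 7.29×10⁻⁵ × sin 22° = 5.46×10⁻⁵ s⁻¹
Pressure gradient: |∂P/∂n| = 1500 Pa / 362000 m = 4.14×10⁻³ Pa/m
Geostrophic balance (pressure-gradient force = Coriolis force):
V_g = (1/(fρ)) |∂P/∂n| = 4.14×10⁻³ / (5.46×10⁻⁵ × 1.14) = 66.5 m/s
Converting: 66.5 m/s × 3.6 = 240 km/h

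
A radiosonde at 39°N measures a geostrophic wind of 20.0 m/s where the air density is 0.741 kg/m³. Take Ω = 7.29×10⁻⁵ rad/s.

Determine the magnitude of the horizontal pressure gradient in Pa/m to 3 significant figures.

1.36×10⁻³ Pa/m

Coriolis parameter at 39°N:
f = 2Ω sin φ = 2 × 7.29×10⁻⁵ × sin 39° = 9.18×10⁻⁵ s⁻¹
Geostrophic balance rearranged: |∂P/∂n| = f ρ V_g
|∂P/∂n| = 9.18×10⁻⁵ × 0.741 × 20.0 = 1.36×10⁻³ Pa/m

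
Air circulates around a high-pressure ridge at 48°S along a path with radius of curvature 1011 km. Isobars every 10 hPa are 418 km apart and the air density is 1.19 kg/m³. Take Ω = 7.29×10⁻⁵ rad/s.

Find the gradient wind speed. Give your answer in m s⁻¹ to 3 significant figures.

Coriolis parameter at 48°S:
f = 2Ω sin φ = 2 × 7.29×10⁻⁵ × sin 48° = 1.08×10⁻⁴ s⁻¹
Pressure gradient: |∂P/∂n| = 1000 Pa / 418000 m = 2.39×10⁻³ Pa/m
Geostrophic speed: V_g = |∂P/∂n|/(fρ) = 2.39×10⁻³/(1.08×10⁻⁴ × 1.19) = 18.6 m/s
Around a high, pressure-gradient force acts outward with centrifugal, so Coriolis balances both:
fV = (1/ρ)|∂P/∂n| + V²/R  →  V² − fR·V + fR·V_g = 0
With fR = 1.08×10⁻⁴ × 1011×10³ m = 110 m/s:
V = [fR − √((fR)² − 4 fR V_g)]/2 = [110 − √(110² − 4×110×18.6)]/2 = 23.7 m/s
Supergeostrophic (V > V_g = 18.6 m/s), as expected around a high.

23.7 m s⁻¹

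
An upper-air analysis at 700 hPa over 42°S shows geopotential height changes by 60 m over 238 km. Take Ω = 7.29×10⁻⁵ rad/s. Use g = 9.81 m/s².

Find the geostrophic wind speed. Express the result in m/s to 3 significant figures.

Coriolis parameter at 42°S:
f = 2Ω sin φ = 2 × 7.29×10⁻⁵ × sin 42° = 9.76×10⁻⁵ s⁻¹
Height gradient: |∂Z/∂n| = 60 m / 238000 m = 2.52×10⁻⁴
On a pressure surface, geostrophic balance gives V_g = (g/f)|∂Z/∂n|:
V_g = 9.81 × 2.52×10⁻⁴ / 9.76×10⁻⁵ = 25.3 m/s

25.3 m/s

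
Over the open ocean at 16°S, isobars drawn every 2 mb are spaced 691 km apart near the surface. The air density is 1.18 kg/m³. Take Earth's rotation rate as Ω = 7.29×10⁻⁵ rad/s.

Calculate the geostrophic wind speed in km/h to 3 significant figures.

Coriolis parameter at 16°S:
f = 2Ω sin φ = 2 × 7.29×10⁻⁵ × sin 16° = 4.02×10⁻⁵ s⁻¹
Pressure gradient: |∂P/∂n| = 200 Pa / 691000 m = 2.89×10⁻⁴ Pa/m
Geostrophic balance (pressure-gradient force = Coriolis force):
V_g = (1/(fρ)) |∂P/∂n| = 2.89×10⁻⁴ / (4.02×10⁻⁵ × 1.18) = 6.10 m/s
Converting: 6.10 m/s × 3.6 = 22.0 km/h

22.0 km/h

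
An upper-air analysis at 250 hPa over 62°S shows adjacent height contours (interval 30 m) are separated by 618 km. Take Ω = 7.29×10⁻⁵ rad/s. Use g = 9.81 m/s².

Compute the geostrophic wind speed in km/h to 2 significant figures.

Coriolis parameter at 62°S:
f = 2Ω sin φ = 2 × 7.29×10⁻⁵ × sin 62° = 1.29×10⁻⁴ s⁻¹
Height gradient: |∂Z/∂n| = 30 m / 618000 m = 4.85×10⁻⁵
On a pressure surface, geostrophic balance gives V_g = (g/f)|∂Z/∂n|:
V_g = 9.81 × 4.85×10⁻⁵ / 1.29×10⁻⁴ = 3.70 m/s
Converting: 3.70 m/s × 3.6 = 13 km/h

13 km/h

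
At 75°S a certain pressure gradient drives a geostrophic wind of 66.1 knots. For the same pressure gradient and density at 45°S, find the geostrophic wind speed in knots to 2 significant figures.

With the same pressure gradient and density, V_g ∝ 1/f ∝ 1/sin φ.
V₂ = V₁ · sin φ₁ / sin φ₂ = 66.1 × sin 75° / sin 45°
V₂ = 66.1 × 0.9659/0.7071 = 90 knots

90 knots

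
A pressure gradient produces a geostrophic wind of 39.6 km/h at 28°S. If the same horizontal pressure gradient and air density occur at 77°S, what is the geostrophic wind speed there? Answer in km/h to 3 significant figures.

With the same pressure gradient and density, V_g ∝ 1/f ∝ 1/sin φ.
V₂ = V₁ · sin φ₁ / sin φ₂ = 39.6 × sin 28° / sin 77°
V₂ = 39.6 × 0.4695/0.9744 = 19.1 km/h

19.1 km/h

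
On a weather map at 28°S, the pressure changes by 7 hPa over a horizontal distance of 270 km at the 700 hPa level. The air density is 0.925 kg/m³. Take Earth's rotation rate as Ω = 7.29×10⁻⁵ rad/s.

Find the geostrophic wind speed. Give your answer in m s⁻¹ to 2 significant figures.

41 m s⁻¹

Coriolis parameter at 28°S:
f = 2Ω sin φ = 2 × 7.29×10⁻⁵ × sin 28° = 6.84×10⁻⁵ s⁻¹
Pressure gradient: |∂P/∂n| = 700 Pa / 270000 m = 2.59×10⁻³ Pa/m
Geostrophic balance (pressure-gradient force = Coriolis force):
V_g = (1/(fρ)) |∂P/∂n| = 2.59×10⁻³ / (6.84×10⁻⁵ × 0.925) = 40.9 m/s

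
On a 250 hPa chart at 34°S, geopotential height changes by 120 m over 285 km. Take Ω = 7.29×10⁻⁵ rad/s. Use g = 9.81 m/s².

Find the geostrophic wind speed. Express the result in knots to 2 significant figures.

Coriolis parameter at 34°S:
f = 2Ω sin φ = 2 × 7.29×10⁻⁵ × sin 34° = 8.15×10⁻⁵ s⁻¹
Height gradient: |∂Z/∂n| = 120 m / 285000 m = 4.21×10⁻⁴
On a pressure surface, geostrophic balance gives V_g = (g/f)|∂Z/∂n|:
V_g = 9.81 × 4.21×10⁻⁴ / 8.15×10⁻⁵ = 50.7 m/s
Converting: 50.7 m/s × 1.944 = 98 knots

98 knots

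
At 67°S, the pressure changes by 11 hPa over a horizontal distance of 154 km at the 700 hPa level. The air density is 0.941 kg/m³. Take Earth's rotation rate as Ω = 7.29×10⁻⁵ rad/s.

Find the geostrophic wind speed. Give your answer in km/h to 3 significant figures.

204 km/h

Coriolis parameter at 67°S:
f = 2Ω sin φ = 2 × 7.29×10⁻⁵ × sin 67° = 1.34×10⁻⁴ s⁻¹
Pressure gradient: |∂P/∂n| = 1100 Pa / 154000 m = 7.14×10⁻³ Pa/m
Geostrophic balance (pressure-gradient force = Coriolis force):
V_g = (1/(fρ)) |∂P/∂n| = 7.14×10⁻³ / (1.34×10⁻⁴ × 0.941) = 56.6 m/s
Converting: 56.6 m/s × 3.6 = 204 km/h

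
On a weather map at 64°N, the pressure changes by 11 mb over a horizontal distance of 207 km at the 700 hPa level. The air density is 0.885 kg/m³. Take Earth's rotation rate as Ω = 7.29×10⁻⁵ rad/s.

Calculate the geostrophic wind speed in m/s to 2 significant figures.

Coriolis parameter at 64°N:
f = 2Ω sin φ = 2 × 7.29×10⁻⁵ × sin 64° = 1.31×10⁻⁴ s⁻¹
Pressure gradient: |∂P/∂n| = 1100 Pa / 207000 m = 5.31×10⁻³ Pa/m
Geostrophic balance (pressure-gradient force = Coriolis force):
V_g = (1/(fρ)) |∂P/∂n| = 5.31×10⁻³ / (1.31×10⁻⁴ × 0.885) = 45.8 m/s

46 m/s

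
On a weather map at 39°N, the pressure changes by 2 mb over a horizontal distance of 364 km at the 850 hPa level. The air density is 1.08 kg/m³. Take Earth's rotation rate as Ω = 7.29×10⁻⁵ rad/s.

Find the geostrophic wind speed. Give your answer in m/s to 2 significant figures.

5.5 m/s

Coriolis parameter at 39°N:
f = 2Ω sin φ = 2 × 7.29×10⁻⁵ × sin 39° = 9.18×10⁻⁵ s⁻¹
Pressure gradient: |∂P/∂n| = 200 Pa / 364000 m = 5.49×10⁻⁴ Pa/m
Geostrophic balance (pressure-gradient force = Coriolis force):
V_g = (1/(fρ)) |∂P/∂n| = 5.49×10⁻⁴ / (9.18×10⁻⁵ × 1.08) = 5.54 m/s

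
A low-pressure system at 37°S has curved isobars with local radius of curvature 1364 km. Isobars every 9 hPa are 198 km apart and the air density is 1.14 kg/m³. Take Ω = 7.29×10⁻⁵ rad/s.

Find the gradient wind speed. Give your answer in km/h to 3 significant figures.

126 km/h

Coriolis parameter at 37°S:
f = 2Ω sin φ = 2 × 7.29×10⁻⁵ × sin 37° = 8.77×10⁻⁵ s⁻¹
Pressure gradient: |∂P/∂n| = 900 Pa / 198000 m = 4.55×10⁻³ Pa/m
Geostrophic speed: V_g = |∂P/∂n|/(fρ) = 4.55×10⁻³/(8.77×10⁻⁵ × 1.14) = 45.4 m/s
Around a low, centrifugal force acts outward with Coriolis, so pressure-gradient force balances both:
(1/ρ)|∂P/∂n| = fV + V²/R  →  V² + fR·V − fR·V_g = 0
With fR = 8.77×10⁻⁵ × 1364×10³ m = 120 m/s:
V = [−fR + √((fR)² + 4 fR V_g)]/2 = [−120 + √(120² + 4×120×45.4)]/2 = 35.1 m/s
Subgeostrophic (V < V_g = 45.4 m/s), as expected around a low.
Converting: 35.1 m/s × 3.6 = 126 km/h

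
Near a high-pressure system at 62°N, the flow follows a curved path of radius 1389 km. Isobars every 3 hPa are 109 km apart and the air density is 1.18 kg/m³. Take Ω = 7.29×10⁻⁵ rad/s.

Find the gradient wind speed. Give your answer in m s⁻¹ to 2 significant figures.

20 m s⁻¹

Coriolis parameter at 62°N:
f = 2Ω sin φ = 2 × 7.29×10⁻⁵ × sin 62° = 1.29×10⁻⁴ s⁻¹
Pressure gradient: |∂P/∂n| = 300 Pa / 109000 m = 2.75×10⁻³ Pa/m
Geostrophic speed: V_g = |∂P/∂n|/(fρ) = 2.75×10⁻³/(1.29×10⁻⁴ × 1.18) = 18.1 m/s
Around a high, pressure-gradient force acts outward with centrifugal, so Coriolis balances both:
fV = (1/ρ)|∂P/∂n| + V²/R  →  V² − fR·V + fR·V_g = 0
With fR = 1.29×10⁻⁴ × 1389×10³ m = 179 m/s:
V = [fR − √((fR)² − 4 fR V_g)]/2 = [179 − √(179² − 4×179×18.1)]/2 = 20.5 m/s
Supergeostrophic (V > V_g = 18.1 m/s), as expected around a high.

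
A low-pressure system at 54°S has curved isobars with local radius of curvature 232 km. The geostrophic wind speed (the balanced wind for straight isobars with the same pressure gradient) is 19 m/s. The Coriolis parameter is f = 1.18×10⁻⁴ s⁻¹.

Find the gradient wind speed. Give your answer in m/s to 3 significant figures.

12.9 m/s

Around a low, centrifugal force acts outward with Coriolis, so pressure-gradient force balances both:
(1/ρ)|∂P/∂n| = fV + V²/R  →  V² + fR·V − fR·V_g = 0
With fR = 1.18×10⁻⁴ × 232×10³ m = 27.4 m/s:
V = [−fR + √((fR)² + 4 fR V_g)]/2 = [−27.4 + √(27.4² + 4×27.4×19)]/2 = 12.9 m/s
Subgeostrophic (V < V_g = 19 m/s), as expected around a low.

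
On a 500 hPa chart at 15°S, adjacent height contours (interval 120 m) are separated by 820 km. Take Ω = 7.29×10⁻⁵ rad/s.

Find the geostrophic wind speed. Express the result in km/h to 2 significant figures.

140 km/h

Coriolis parameter at 15°S:
f = 2Ω sin φ = 2 × 7.29×10⁻⁵ × sin 15° = 3.77×10⁻⁵ s⁻¹
Height gradient: |∂Z/∂n| = 120 m / 820000 m = 1.46×10⁻⁴
On a pressure surface, geostrophic balance gives V_g = (g/f)|∂Z/∂n|:
V_g = 9.81 × 1.46×10⁻⁴ / 3.77×10⁻⁵ = 38.0 m/s
Converting: 38.0 m/s × 3.6 = 140 km/h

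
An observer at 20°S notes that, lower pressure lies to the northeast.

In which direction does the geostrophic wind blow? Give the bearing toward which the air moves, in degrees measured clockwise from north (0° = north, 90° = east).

The pressure-gradient force points toward the northeast (bearing 045°).
Geostrophic balance: in the Southern Hemisphere the Coriolis force deflects motion to the left, so the geostrophic wind blows 90° to the left of the pressure-gradient force (low pressure on the right).
Rotating 045° by 90° counterclockwise gives 315° — the wind blows toward the northwest.

315°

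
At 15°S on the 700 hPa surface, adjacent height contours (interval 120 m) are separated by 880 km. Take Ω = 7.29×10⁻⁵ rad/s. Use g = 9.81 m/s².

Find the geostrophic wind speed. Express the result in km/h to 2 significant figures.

Coriolis parameter at 15°S:
f = 2Ω sin φ = 2 × 7.29×10⁻⁵ × sin 15° = 3.77×10⁻⁵ s⁻¹
Height gradient: |∂Z/∂n| = 120 m / 880000 m = 1.36×10⁻⁴
On a pressure surface, geostrophic balance gives V_g = (g/f)|∂Z/∂n|:
V_g = 9.81 × 1.36×10⁻⁴ / 3.77×10⁻⁵ = 35.4 m/s
Converting: 35.4 m/s × 3.6 = 130 km/h

130 km/h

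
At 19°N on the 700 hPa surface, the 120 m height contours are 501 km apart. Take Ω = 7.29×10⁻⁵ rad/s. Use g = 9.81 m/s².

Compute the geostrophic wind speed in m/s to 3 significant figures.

Coriolis parameter at 19°N:
f = 2Ω sin φ = 2 × 7.29×10⁻⁵ × sin 19° = 4.75×10⁻⁵ s⁻¹
Height gradient: |∂Z/∂n| = 120 m / 501000 m = 2.40×10⁻⁴
On a pressure surface, geostrophic balance gives V_g = (g/f)|∂Z/∂n|:
V_g = 9.81 × 2.40×10⁻⁴ / 4.75×10⁻⁵ = 49.5 m/s

49.5 m/s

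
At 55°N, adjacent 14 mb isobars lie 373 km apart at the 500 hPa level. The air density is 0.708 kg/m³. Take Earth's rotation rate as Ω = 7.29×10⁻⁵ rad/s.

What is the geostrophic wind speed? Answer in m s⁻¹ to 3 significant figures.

Coriolis parameter at 55°N:
f = 2Ω sin φ = 2 × 7.29×10⁻⁵ × sin 55° = 1.19×10⁻⁴ s⁻¹
Pressure gradient: |∂P/∂n| = 1400 Pa / 373000 m = 3.75×10⁻³ Pa/m
Geostrophic balance (pressure-gradient force = Coriolis force):
V_g = (1/(fρ)) |∂P/∂n| = 3.75×10⁻³ / (1.19×10⁻⁴ × 0.708) = 44.4 m/s

44.4 m s⁻¹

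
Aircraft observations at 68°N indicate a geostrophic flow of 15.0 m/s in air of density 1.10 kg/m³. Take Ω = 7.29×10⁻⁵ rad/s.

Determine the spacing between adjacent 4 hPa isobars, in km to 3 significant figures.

179 km

Coriolis parameter at 68°N:
f = 2Ω sin φ = 2 × 7.29×10⁻⁵ × sin 68° = 1.35×10⁻⁴ s⁻¹
Geostrophic balance rearranged: |∂P/∂n| = f ρ V_g
|∂P/∂n| = 1.35×10⁻⁴ × 1.10 × 15.0 = 2.23×10⁻³ Pa/m
Isobar spacing: Δn = ΔP/|∂P/∂n| = 400 Pa / 2.23×10⁻³ Pa/m = 179330 m ≈ 179 km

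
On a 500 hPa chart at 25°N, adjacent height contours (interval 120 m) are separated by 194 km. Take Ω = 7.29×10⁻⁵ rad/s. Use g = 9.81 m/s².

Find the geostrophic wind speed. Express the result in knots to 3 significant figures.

191 knots

Coriolis parameter at 25°N:
f = 2Ω sin φ = 2 × 7.29×10⁻⁵ × sin 25° = 6.16×10⁻⁵ s⁻¹
Height gradient: |∂Z/∂n| = 120 m / 194000 m = 6.19×10⁻⁴
On a pressure surface, geostrophic balance gives V_g = (g/f)|∂Z/∂n|:
V_g = 9.81 × 6.19×10⁻⁴ / 6.16×10⁻⁵ = 98.5 m/s
Converting: 98.5 m/s × 1.944 = 191 knots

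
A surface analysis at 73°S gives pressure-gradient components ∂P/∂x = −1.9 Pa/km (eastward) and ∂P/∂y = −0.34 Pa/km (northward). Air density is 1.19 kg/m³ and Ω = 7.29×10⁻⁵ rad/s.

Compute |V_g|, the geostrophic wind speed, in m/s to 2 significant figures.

Coriolis parameter at 73°S:
f = 2Ω sin φ = 2 × 7.29×10⁻⁵ × sin 73° = 1.39×10⁻⁴ s⁻¹
In the Southern Hemisphere f is negative: f = −1.39×10⁻⁴ s⁻¹.
Component geostrophic relations (x east, y north):
u_g = −(1/(fρ)) ∂P/∂y,  v_g = (1/(fρ)) ∂P/∂x
u_g = −(−0.34×10⁻³)/(−1.39×10⁻⁴ × 1.19) = −2.05 m/s;  v_g = (−1.9×10⁻³)/(−1.39×10⁻⁴ × 1.19) = 11.5 m/s
|V_g| = √(u_g² + v_g²) = 11.6 m/s

12 m/s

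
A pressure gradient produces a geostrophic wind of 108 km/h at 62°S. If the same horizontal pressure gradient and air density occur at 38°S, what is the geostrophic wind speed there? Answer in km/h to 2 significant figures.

With the same pressure gradient and density, V_g ∝ 1/f ∝ 1/sin φ.
V₂ = V₁ · sin φ₁ / sin φ₂ = 108 × sin 62° / sin 38°
V₂ = 108 × 0.8829/0.6157 = 150 km/h

150 km/h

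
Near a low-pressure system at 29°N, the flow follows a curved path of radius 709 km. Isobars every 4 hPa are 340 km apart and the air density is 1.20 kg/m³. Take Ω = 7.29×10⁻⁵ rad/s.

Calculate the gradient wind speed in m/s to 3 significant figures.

11.3 m/s

Coriolis parameter at 29°N:
f = 2Ω sin φ = 2 × 7.29×10⁻⁵ × sin 29° = 7.07×10⁻⁵ s⁻¹
Pressure gradient: |∂P/∂n| = 400 Pa / 340000 m = 1.18×10⁻³ Pa/m
Geostrophic speed: V_g = |∂P/∂n|/(fρ) = 1.18×10⁻³/(7.07×10⁻⁵ × 1.20) = 13.9 m/s
Around a low, centrifugal force acts outward with Coriolis, so pressure-gradient force balances both:
(1/ρ)|∂P/∂n| = fV + V²/R  →  V² + fR·V − fR·V_g = 0
With fR = 7.07×10⁻⁵ × 709×10³ m = 50.1 m/s:
V = [−fR + √((fR)² + 4 fR V_g)]/2 = [−50.1 + √(50.1² + 4×50.1×13.9)]/2 = 11.3 m/s
Subgeostrophic (V < V_g = 13.9 m/s), as expected around a low.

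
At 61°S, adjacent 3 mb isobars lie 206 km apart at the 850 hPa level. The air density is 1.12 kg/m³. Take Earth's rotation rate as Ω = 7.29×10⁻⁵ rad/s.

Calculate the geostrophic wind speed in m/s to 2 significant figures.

Coriolis parameter at 61°S:
f = 2Ω sin φ = 2 × 7.29×10⁻⁵ × sin 61° = 1.28×10⁻⁴ s⁻¹
Pressure gradient: |∂P/∂n| = 300 Pa / 206000 m = 1.46×10⁻³ Pa/m
Geostrophic balance (pressure-gradient force = Coriolis force):
V_g = (1/(fρ)) |∂P/∂n| = 1.46×10⁻³ / (1.28×10⁻⁴ × 1.12) = 10.2 m/s

10 m/s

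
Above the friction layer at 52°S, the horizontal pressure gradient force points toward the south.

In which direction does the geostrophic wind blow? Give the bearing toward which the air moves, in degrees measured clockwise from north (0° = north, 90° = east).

090°

The pressure-gradient force points toward the south (bearing 180°).
Geostrophic balance: in the Southern Hemisphere the Coriolis force deflects motion to the left, so the geostrophic wind blows 90° to the left of the pressure-gradient force (low pressure on the right).
Rotating 180° by 90° counterclockwise gives 090° — the wind blows toward the east.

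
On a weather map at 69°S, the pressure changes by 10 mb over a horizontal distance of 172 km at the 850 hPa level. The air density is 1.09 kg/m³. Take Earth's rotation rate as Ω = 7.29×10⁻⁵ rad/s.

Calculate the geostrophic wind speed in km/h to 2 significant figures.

140 km/h

Coriolis parameter at 69°S:
f = 2Ω sin φ = 2 × 7.29×10⁻⁵ × sin 69° = 1.36×10⁻⁴ s⁻¹
Pressure gradient: |∂P/∂n| = 1000 Pa / 172000 m = 5.81×10⁻³ Pa/m
Geostrophic balance (pressure-gradient force = Coriolis force):
V_g = (1/(fρ)) |∂P/∂n| = 5.81×10⁻³ / (1.36×10⁻⁴ × 1.09) = 39.2 m/s
Converting: 39.2 m/s × 3.6 = 140 km/h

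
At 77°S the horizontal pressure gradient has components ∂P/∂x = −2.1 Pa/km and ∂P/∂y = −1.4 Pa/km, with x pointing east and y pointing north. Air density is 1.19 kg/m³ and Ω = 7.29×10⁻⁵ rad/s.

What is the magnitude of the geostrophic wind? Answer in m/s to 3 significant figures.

14.9 m/s

Coriolis parameter at 77°S:
f = 2Ω sin φ = 2 × 7.29×10⁻⁵ × sin 77° = 1.42×10⁻⁴ s⁻¹
In the Southern Hemisphere f is negative: f = −1.42×10⁻⁴ s⁻¹.
Component geostrophic relations (x east, y north):
u_g = −(1/(fρ)) ∂P/∂y,  v_g = (1/(fρ)) ∂P/∂x
u_g = −(−1.4×10⁻³)/(−1.42×10⁻⁴ × 1.19) = −8.28 m/s;  v_g = (−2.1×10⁻³)/(−1.42×10⁻⁴ × 1.19) = 12.4 m/s
|V_g| = √(u_g² + v_g²) = 14.9 m/s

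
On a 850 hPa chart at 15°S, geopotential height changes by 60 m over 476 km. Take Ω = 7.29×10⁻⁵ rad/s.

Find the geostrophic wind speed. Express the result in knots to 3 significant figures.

63.7 knots

Coriolis parameter at 15°S:
f = 2Ω sin φ = 2 × 7.29×10⁻⁵ × sin 15° = 3.77×10⁻⁵ s⁻¹
Height gradient: |∂Z/∂n| = 60 m / 476000 m = 1.26×10⁻⁴
On a pressure surface, geostrophic balance gives V_g = (g/f)|∂Z/∂n|:
V_g = 9.81 × 1.26×10⁻⁴ / 3.77×10⁻⁵ = 32.8 m/s
Converting: 32.8 m/s × 1.944 = 63.7 knots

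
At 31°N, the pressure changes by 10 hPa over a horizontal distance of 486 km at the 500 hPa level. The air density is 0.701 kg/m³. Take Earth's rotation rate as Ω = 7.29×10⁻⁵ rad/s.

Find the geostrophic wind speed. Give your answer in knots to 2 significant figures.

76 knots

Coriolis parameter at 31°N:
f = 2Ω sin φ = 2 × 7.29×10⁻⁵ × sin 31° = 7.51×10⁻⁵ s⁻¹
Pressure gradient: |∂P/∂n| = 1000 Pa / 486000 m = 2.06×10⁻³ Pa/m
Geostrophic balance (pressure-gradient force = Coriolis force):
V_g = (1/(fρ)) |∂P/∂n| = 2.06×10⁻³ / (7.51×10⁻⁵ × 0.701) = 39.1 m/s
Converting: 39.1 m/s × 1.944 = 76 knots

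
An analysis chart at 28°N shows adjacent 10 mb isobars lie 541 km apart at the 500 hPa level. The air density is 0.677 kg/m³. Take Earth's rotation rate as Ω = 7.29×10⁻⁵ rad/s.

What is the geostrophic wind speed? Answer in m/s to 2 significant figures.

Coriolis parameter at 28°N:
f = 2Ω sin φ = 2 × 7.29×10⁻⁵ × sin 28° = 6.84×10⁻⁵ s⁻¹
Pressure gradient: |∂P/∂n| = 1000 Pa / 541000 m = 1.85×10⁻³ Pa/m
Geostrophic balance (pressure-gradient force = Coriolis force):
V_g = (1/(fρ)) |∂P/∂n| = 1.85×10⁻³ / (6.84×10⁻⁵ × 0.677) = 39.9 m/s

40 m/s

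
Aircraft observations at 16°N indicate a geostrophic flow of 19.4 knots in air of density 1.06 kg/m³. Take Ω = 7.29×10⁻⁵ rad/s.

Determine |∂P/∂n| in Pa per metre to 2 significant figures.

4.3×10⁻⁴ Pa/m

Coriolis parameter at 16°N:
f = 2Ω sin φ = 2 × 7.29×10⁻⁵ × sin 16° = 4.02×10⁻⁵ s⁻¹
Wind speed in SI: 19.4 knots = 9.98 m/s
Geostrophic balance rearranged: |∂P/∂n| = f ρ V_g
|∂P/∂n| = 4.02×10⁻⁵ × 1.06 × 9.98 = 4.25×10⁻⁴ Pa/m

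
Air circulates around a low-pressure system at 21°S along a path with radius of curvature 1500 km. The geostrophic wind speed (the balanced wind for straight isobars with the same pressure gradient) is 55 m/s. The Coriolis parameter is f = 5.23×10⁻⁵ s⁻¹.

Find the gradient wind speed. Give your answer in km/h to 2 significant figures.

Around a low, centrifugal force acts outward with Coriolis, so pressure-gradient force balances both:
(1/ρ)|∂P/∂n| = fV + V²/R  →  V² + fR·V − fR·V_g = 0
With fR = 5.23×10⁻⁵ × 1500×10³ m = 78.4 m/s:
V = [−fR + √((fR)² + 4 fR V_g)]/2 = [−78.4 + √(78.4² + 4×78.4×55)]/2 = 37.3 m/s
Subgeostrophic (V < V_g = 55 m/s), as expected around a low.
Converting: 37.3 m/s × 3.6 = 130 km/h

130 km/h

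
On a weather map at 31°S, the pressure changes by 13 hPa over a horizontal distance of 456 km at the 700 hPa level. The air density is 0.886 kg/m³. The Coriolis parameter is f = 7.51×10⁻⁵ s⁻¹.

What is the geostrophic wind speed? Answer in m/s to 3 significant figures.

Pressure gradient: |∂P/∂n| = 1300 Pa / 456000 m = 2.85×10⁻³ Pa/m
Geostrophic balance (pressure-gradient force = Coriolis force):
V_g = (1/(fρ)) |∂P/∂n| = 2.85×10⁻³ / (7.51×10⁻⁵ × 0.886) = 42.8 m/s

42.8 m/s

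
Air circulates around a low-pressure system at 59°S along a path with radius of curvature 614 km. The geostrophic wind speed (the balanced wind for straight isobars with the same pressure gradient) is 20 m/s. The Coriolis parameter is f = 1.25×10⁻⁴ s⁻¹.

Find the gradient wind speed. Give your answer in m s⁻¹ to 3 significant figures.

16.5 m s⁻¹

Around a low, centrifugal force acts outward with Coriolis, so pressure-gradient force balances both:
(1/ρ)|∂P/∂n| = fV + V²/R  →  V² + fR·V − fR·V_g = 0
With fR = 1.25×10⁻⁴ × 614×10³ m = 76.8 m/s:
V = [−fR + √((fR)² + 4 fR V_g)]/2 = [−76.8 + √(76.8² + 4×76.8×20)]/2 = 16.5 m/s
Subgeostrophic (V < V_g = 20 m/s), as expected around a low.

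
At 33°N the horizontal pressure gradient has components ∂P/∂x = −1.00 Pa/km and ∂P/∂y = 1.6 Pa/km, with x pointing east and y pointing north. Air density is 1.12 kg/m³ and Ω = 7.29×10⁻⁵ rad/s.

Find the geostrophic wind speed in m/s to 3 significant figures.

21.2 m/s

Coriolis parameter at 33°N:
f = 2Ω sin φ = 2 × 7.29×10⁻⁵ × sin 33° = 7.94×10⁻⁵ s⁻¹
Component geostrophic relations (x east, y north):
u_g = −(1/(fρ)) ∂P/∂y,  v_g = (1/(fρ)) ∂P/∂x
u_g = −(1.6×10⁻³)/(7.94×10⁻⁵ × 1.12) = −18.0 m/s;  v_g = (−1.00×10⁻³)/(7.94×10⁻⁵ × 1.12) = −11.2 m/s
|V_g| = √(u_g² + v_g²) = 21.2 m/s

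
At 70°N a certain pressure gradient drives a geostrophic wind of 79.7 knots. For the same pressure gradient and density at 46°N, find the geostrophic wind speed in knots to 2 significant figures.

With the same pressure gradient and density, V_g ∝ 1/f ∝ 1/sin φ.
V₂ = V₁ · sin φ₁ / sin φ₂ = 79.7 × sin 70° / sin 46°
V₂ = 79.7 × 0.9397/0.7193 = 100 knots

100 knots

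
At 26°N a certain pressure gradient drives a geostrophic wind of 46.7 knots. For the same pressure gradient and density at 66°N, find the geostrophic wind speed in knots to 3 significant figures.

With the same pressure gradient and density, V_g ∝ 1/f ∝ 1/sin φ.
V₂ = V₁ · sin φ₁ / sin φ₂ = 46.7 × sin 26° / sin 66°
V₂ = 46.7 × 0.4384/0.9135 = 22.4 knots

22.4 knots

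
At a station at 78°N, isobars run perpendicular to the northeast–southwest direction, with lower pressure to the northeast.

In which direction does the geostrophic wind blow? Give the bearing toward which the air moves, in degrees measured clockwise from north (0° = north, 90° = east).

135°

The pressure-gradient force points toward the northeast (bearing 045°).
Geostrophic balance: in the Northern Hemisphere the Coriolis force deflects motion to the right, so the geostrophic wind blows 90° to the right of the pressure-gradient force (low pressure on the left).
Rotating 045° by 90° clockwise gives 135° — the wind blows toward the southeast.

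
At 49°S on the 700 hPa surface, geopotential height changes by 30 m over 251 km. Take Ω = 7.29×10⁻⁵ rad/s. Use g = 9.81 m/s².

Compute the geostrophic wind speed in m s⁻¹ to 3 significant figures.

10.7 m s⁻¹

Coriolis parameter at 49°S:
f = 2Ω sin φ = 2 × 7.29×10⁻⁵ × sin 49° = 1.10×10⁻⁴ s⁻¹
Height gradient: |∂Z/∂n| = 30 m / 251000 m = 1.20×10⁻⁴
On a pressure surface, geostrophic balance gives V_g = (g/f)|∂Z/∂n|:
V_g = 9.81 × 1.20×10⁻⁴ / 1.10×10⁻⁴ = 10.7 m/s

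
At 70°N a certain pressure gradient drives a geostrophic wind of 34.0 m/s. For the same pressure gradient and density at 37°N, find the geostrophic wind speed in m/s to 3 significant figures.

With the same pressure gradient and density, V_g ∝ 1/f ∝ 1/sin φ.
V₂ = V₁ · sin φ₁ / sin φ₂ = 34.0 × sin 70° / sin 37°
V₂ = 34.0 × 0.9397/0.6018 = 53.1 m/s

53.1 m/s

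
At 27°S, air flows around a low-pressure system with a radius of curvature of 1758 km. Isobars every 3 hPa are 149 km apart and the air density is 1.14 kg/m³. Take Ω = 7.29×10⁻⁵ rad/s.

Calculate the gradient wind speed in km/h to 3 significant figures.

80.6 km/h

Coriolis parameter at 27°S:
f = 2Ω sin φ = 2 × 7.29×10⁻⁵ × sin 27° = 6.62×10⁻⁵ s⁻¹
Pressure gradient: |∂P/∂n| = 300 Pa / 149000 m = 2.01×10⁻³ Pa/m
Geostrophic speed: V_g = |∂P/∂n|/(fρ) = 2.01×10⁻³/(6.62×10⁻⁵ × 1.14) = 26.7 m/s
Around a low, centrifugal force acts outward with Coriolis, so pressure-gradient force balances both:
(1/ρ)|∂P/∂n| = fV + V²/R  →  V² + fR·V − fR·V_g = 0
With fR = 6.62×10⁻⁵ × 1758×10³ m = 116 m/s:
V = [−fR + √((fR)² + 4 fR V_g)]/2 = [−116 + √(116² + 4×116×26.7)]/2 = 22.4 m/s
Subgeostrophic (V < V_g = 26.7 m/s), as expected around a low.
Converting: 22.4 m/s × 3.6 = 80.6 km/h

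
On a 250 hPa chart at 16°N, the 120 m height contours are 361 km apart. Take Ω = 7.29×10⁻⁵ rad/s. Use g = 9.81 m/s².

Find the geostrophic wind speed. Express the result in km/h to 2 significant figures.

290 km/h

Coriolis parameter at 16°N:
f = 2Ω sin φ = 2 × 7.29×10⁻⁵ × sin 16° = 4.02×10⁻⁵ s⁻¹
Height gradient: |∂Z/∂n| = 120 m / 361000 m = 3.32×10⁻⁴
On a pressure surface, geostrophic balance gives V_g = (g/f)|∂Z/∂n|:
V_g = 9.81 × 3.32×10⁻⁴ / 4.02×10⁻⁵ = 81.1 m/s
Converting: 81.1 m/s × 3.6 = 290 km/h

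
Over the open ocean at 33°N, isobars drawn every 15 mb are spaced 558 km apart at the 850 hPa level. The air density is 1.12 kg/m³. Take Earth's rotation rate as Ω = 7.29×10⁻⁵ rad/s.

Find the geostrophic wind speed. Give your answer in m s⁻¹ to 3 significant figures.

30.2 m s⁻¹

Coriolis parameter at 33°N:
f = 2Ω sin φ = 2 × 7.29×10⁻⁵ × sin 33° = 7.94×10⁻⁵ s⁻¹
Pressure gradient: |∂P/∂n| = 1500 Pa / 558000 m = 2.69×10⁻³ Pa/m
Geostrophic balance (pressure-gradient force = Coriolis force):
V_g = (1/(fρ)) |∂P/∂n| = 2.69×10⁻³ / (7.94×10⁻⁵ × 1.12) = 30.2 m/s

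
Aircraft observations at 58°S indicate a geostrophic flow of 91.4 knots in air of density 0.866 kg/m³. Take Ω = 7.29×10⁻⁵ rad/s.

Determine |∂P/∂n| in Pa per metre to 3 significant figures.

Coriolis parameter at 58°S:
f = 2Ω sin φ = 2 × 7.29×10⁻⁵ × sin 58° = 1.24×10⁻⁴ s⁻¹
Wind speed in SI: 91.4 knots = 47.0 m/s
Geostrophic balance rearranged: |∂P/∂n| = f ρ V_g
|∂P/∂n| = 1.24×10⁻⁴ × 0.866 × 47.0 = 5.03×10⁻³ Pa/m

5.03×10⁻³ Pa/m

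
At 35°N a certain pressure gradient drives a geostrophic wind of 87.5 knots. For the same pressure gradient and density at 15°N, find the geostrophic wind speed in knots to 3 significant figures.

With the same pressure gradient and density, V_g ∝ 1/f ∝ 1/sin φ.
V₂ = V₁ · sin φ₁ / sin φ₂ = 87.5 × sin 35° / sin 15°
V₂ = 87.5 × 0.5736/0.2588 = 194 knots

194 knots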